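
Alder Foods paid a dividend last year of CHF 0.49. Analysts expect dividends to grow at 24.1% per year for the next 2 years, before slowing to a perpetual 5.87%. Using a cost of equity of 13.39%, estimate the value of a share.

CHF 9.39

Two-stage DDM. Project D₁…D_2 at 0.241, terminal growth 0.0587, discount at r = 0.1339.
D_1 = 0.6081
D_2 = 0.7546
Terminal value at t=2: TV = D_3/(r−g) = 0.7989/(0.1339−0.0587) = 10.6242
P₀ = 0.6081/(1+0.1339)^1 + 0.7546/(1+0.1339)^2 + 10.6242/(1+0.1339)^2 = 9.3864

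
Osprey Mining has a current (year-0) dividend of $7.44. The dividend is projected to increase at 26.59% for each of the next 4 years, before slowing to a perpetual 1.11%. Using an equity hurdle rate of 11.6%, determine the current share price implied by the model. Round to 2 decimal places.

$159.91

Two-stage DDM. Project D₁…D_4 at 0.2659, terminal growth 0.0111, discount at r = 0.116.
D_1 = 9.4183
D_2 = 11.9226
D_3 = 15.0928
D_4 = 19.1060
Terminal value at t=4: TV = D_5/(r−g) = 19.3181/(0.116−0.0111) = 184.1574
P₀ = 9.4183/(1+0.116)^1 + 11.9226/(1+0.116)^2 + 15.0928/(1+0.116)^3 + 19.1060/(1+0.116)^4 + 184.1574/(1+0.116)^4 = 159.9105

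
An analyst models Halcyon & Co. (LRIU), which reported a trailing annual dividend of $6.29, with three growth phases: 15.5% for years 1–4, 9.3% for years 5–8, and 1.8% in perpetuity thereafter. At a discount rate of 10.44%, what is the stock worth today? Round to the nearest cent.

$142.56

Three-stage DDM. Project D₁…D_8; terminal Gordon value at t=8 with g = 0.018; discount at r = 0.1044.
D_1 = 7.2649
D_2 = 8.3910
D_3 = 9.6916
D_4 = 11.1938
D_5 = 12.2349
D_6 = 13.3727
D_7 = 14.6164
D_8 = 15.9757
TV_8 = 16.2632/(0.1044−0.018) = 188.2319
P₀ = Σ Dₜ/(1+r)ᵗ + TV_8/(1+r)^8 = 142.5574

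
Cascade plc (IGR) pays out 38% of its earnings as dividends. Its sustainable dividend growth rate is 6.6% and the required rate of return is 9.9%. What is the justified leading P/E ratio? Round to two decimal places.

Justified leading P/E = b/(r−g) = 0.38/(0.099−0.066) = 11.5152

11.52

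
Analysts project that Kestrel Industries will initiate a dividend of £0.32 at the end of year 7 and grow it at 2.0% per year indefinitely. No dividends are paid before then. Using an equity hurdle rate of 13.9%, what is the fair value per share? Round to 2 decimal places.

Deferred-dividend DDM. At t=6 the remaining stream is a growing perpetuity with first payment D_7 = 0.32.
V_6 = D_7/(r−g) = 0.32/(0.139−0.02) = 2.6891
P₀ = V_6/(1+r)^6 = 2.6891/(1+0.139)^6 = 1.2316

£1.23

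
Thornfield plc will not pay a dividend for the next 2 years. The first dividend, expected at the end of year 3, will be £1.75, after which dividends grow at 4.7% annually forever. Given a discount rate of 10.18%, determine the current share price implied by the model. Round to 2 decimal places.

Deferred-dividend DDM. At t=2 the remaining stream is a growing perpetuity with first payment D_3 = 1.75.
V_2 = D_3/(r−g) = 1.75/(0.1018−0.047) = 31.9343
P₀ = V_2/(1+r)^2 = 31.9343/(1+0.1018)^2 = 26.3058

£26.31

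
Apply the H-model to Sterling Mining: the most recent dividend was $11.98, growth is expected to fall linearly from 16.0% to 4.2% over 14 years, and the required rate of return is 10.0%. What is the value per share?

H-model: P₀ = D₀[(1+g_L) + H(g_S−g_L)]/(r−g_L), with H = 14/2 = 7.
P₀ = 11.98 × [(1+0.042) + 7×(0.16−0.042)] / (0.1−0.042)
   = 11.98 × 1.8680 / 0.058 = 385.8386

$385.84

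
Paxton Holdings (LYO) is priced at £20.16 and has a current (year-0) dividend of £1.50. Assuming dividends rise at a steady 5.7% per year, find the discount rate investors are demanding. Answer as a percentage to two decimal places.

Rearranging the constant-growth DDM: r = D₁/P₀ + g.
D₁ = 1.50 × (1 + 0.057) = 1.5855.
r = 1.5855 / 20.16 + 0.057 = 0.07865 + 0.057 = 0.13565

13.56%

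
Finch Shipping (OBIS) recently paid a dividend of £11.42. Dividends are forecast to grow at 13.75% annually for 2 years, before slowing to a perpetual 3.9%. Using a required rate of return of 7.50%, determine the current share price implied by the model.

£393.90

Two-stage DDM. Project D₁…D_2 at 0.1375, terminal growth 0.039, discount at r = 0.075.
D_1 = 12.9902
D_2 = 14.7764
Terminal value at t=2: TV = D_3/(r−g) = 15.3527/(0.075−0.039) = 426.4636
P₀ = 12.9902/(1+0.075)^1 + 14.7764/(1+0.075)^2 + 426.4636/(1+0.075)^2 = 393.9033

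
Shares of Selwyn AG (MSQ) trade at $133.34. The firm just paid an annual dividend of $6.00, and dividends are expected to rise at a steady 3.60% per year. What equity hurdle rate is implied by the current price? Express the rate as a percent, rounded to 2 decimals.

8.26%

Rearranging the constant-growth DDM: r = D₁/P₀ + g.
D₁ = 6.00 × (1 + 0.036) = 6.2160.
r = 6.2160 / 133.34 + 0.036 = 0.04662 + 0.036 = 0.08262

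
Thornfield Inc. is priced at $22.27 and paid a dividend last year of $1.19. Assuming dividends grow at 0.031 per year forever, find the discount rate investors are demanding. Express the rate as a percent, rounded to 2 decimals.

Rearranging the constant-growth DDM: r = D₁/P₀ + g.
D₁ = 1.19 × (1 + 0.031) = 1.2269.
r = 1.2269 / 22.27 + 0.031 = 0.05509 + 0.031 = 0.08609

8.61%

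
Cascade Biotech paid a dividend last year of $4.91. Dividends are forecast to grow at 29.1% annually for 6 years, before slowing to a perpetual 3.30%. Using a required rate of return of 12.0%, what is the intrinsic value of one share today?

$186.62

Two-stage DDM. Project D₁…D_6 at 0.291, terminal growth 0.033, discount at r = 0.12.
D_1 = 6.3388
D_2 = 8.1834
D_3 = 10.5648
D_4 = 13.6391
D_5 = 17.6081
D_6 = 22.7321
Terminal value at t=6: TV = D_7/(r−g) = 23.4822/(0.12−0.033) = 269.9106
P₀ = 6.3388/(1+0.12)^1 + 8.1834/(1+0.12)^2 + 10.5648/(1+0.12)^3 + 13.6391/(1+0.12)^4 + 17.6081/(1+0.12)^5 + 22.7321/(1+0.12)^6 + 269.9106/(1+0.12)^6 = 186.6243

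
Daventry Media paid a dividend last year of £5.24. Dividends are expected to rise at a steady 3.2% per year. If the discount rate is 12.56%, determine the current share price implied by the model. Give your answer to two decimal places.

Gordon growth model: P₀ = D₁/(r − g). D₁ = 5.24 × (1 + 0.032) = 5.4077.
P₀ = 5.4077 / (0.1256 − 0.032) = 5.4077 / 0.0936 = 57.7744

£57.77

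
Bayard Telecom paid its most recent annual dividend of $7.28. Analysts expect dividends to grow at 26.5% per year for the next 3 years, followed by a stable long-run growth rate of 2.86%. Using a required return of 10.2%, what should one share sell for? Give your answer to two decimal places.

Two-stage DDM. Project D₁…D_3 at 0.265, terminal growth 0.0286, discount at r = 0.102.
D_1 = 9.2092
D_2 = 11.6496
D_3 = 14.7368
Terminal value at t=3: TV = D_4/(r−g) = 15.1583/(0.102−0.0286) = 206.5159
P₀ = 9.2092/(1+0.102)^1 + 11.6496/(1+0.102)^2 + 14.7368/(1+0.102)^3 + 206.5159/(1+0.102)^3 = 183.2767

$183.28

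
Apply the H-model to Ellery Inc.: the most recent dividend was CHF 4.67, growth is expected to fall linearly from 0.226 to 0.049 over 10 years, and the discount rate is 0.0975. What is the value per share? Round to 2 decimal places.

CHF 186.22

H-model: P₀ = D₀[(1+g_L) + H(g_S−g_L)]/(r−g_L), with H = 10/2 = 5.
P₀ = 4.67 × [(1+0.049) + 5×(0.226−0.049)] / (0.0975−0.049)
   = 4.67 × 1.9340 / 0.0485 = 186.2223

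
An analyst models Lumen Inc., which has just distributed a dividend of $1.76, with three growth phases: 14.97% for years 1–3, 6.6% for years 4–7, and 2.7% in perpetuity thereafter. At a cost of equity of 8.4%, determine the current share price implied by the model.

$49.38

Three-stage DDM. Project D₁…D_7; terminal Gordon value at t=7 with g = 0.027; discount at r = 0.084.
D_1 = 2.0235
D_2 = 2.3264
D_3 = 2.6746
D_4 = 2.8512
D_5 = 3.0393
D_6 = 3.2399
D_7 = 3.4538
TV_7 = 3.5470/(0.084−0.027) = 62.2287
P₀ = Σ Dₜ/(1+r)ᵗ + TV_7/(1+r)^7 = 49.3848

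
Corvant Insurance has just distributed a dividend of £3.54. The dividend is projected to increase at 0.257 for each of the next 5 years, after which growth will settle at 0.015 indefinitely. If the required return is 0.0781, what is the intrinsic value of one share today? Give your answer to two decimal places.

£151.41

Two-stage DDM. Project D₁…D_5 at 0.257, terminal growth 0.015, discount at r = 0.0781.
D_1 = 4.4498
D_2 = 5.5934
D_3 = 7.0309
D_4 = 8.8378
D_5 = 11.1091
Terminal value at t=5: TV = D_6/(r−g) = 11.2758/(0.0781−0.015) = 178.6966
P₀ = 4.4498/(1+0.0781)^1 + 5.5934/(1+0.0781)^2 + 7.0309/(1+0.0781)^3 + 8.8378/(1+0.0781)^4 + 11.1091/(1+0.0781)^5 + 178.6966/(1+0.0781)^5 = 151.4135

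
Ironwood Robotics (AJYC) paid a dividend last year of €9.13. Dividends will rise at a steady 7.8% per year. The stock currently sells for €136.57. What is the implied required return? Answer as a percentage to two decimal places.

15.01%

Rearranging the constant-growth DDM: r = D₁/P₀ + g.
D₁ = 9.13 × (1 + 0.078) = 9.8421.
r = 9.8421 / 136.57 + 0.078 = 0.07207 + 0.078 = 0.15007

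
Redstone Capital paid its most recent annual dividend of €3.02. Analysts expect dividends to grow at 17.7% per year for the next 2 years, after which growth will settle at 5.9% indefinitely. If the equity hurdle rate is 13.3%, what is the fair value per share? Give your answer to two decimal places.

Two-stage DDM. Project D₁…D_2 at 0.177, terminal growth 0.059, discount at r = 0.133.
D_1 = 3.5545
D_2 = 4.1837
Terminal value at t=2: TV = D_3/(r−g) = 4.4305/(0.133−0.059) = 59.8720
P₀ = 3.5545/(1+0.133)^1 + 4.1837/(1+0.133)^2 + 59.8720/(1+0.133)^2 = 53.0370

€53.04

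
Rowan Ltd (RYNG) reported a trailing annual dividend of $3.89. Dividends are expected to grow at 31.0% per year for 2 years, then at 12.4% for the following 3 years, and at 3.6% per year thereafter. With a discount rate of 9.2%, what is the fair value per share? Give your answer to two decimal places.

$141.00

Three-stage DDM. Project D₁…D_5; terminal Gordon value at t=5 with g = 0.036; discount at r = 0.092.
D_1 = 5.0959
D_2 = 6.6756
D_3 = 7.5034
D_4 = 8.4338
D_5 = 9.4796
TV_5 = 9.8209/(0.092−0.036) = 175.3730
P₀ = Σ Dₜ/(1+r)ᵗ + TV_5/(1+r)^5 = 141.0035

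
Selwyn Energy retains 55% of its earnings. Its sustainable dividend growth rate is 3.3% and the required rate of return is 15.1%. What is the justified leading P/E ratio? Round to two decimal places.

3.81

Payout ratio b = 1 − 0.55 = 0.45.
Justified leading P/E = b/(r−g) = 0.45/(0.151−0.033) = 3.8136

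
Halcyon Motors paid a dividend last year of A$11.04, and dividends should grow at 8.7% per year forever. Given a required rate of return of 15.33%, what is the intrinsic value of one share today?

A$181.00

Gordon growth model: P₀ = D₁/(r − g). D₁ = 11.04 × (1 + 0.087) = 12.0005.
P₀ = 12.0005 / (0.1533 − 0.087) = 12.0005 / 0.0663 = 181.0027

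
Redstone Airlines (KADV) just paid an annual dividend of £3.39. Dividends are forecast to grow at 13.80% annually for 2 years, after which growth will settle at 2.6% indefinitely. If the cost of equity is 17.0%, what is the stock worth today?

Two-stage DDM. Project D₁…D_2 at 0.138, terminal growth 0.026, discount at r = 0.17.
D_1 = 3.8578
D_2 = 4.3902
Terminal value at t=2: TV = D_3/(r−g) = 4.5043/(0.17−0.026) = 31.2802
P₀ = 3.8578/(1+0.17)^1 + 4.3902/(1+0.17)^2 + 31.2802/(1+0.17)^2 = 29.3550

£29.35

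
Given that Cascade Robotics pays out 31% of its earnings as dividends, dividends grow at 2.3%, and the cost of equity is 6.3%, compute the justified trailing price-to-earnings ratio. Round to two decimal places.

Justified trailing P/E = b(1+g)/(r−g) = 0.31×(1+0.023)/(0.063−0.023) = 7.9282

7.93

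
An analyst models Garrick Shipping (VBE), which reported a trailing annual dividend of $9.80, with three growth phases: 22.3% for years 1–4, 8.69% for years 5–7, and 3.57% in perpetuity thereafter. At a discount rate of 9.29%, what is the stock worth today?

Three-stage DDM. Project D₁…D_7; terminal Gordon value at t=7 with g = 0.0357; discount at r = 0.0929.
D_1 = 11.9854
D_2 = 14.6581
D_3 = 17.9269
D_4 = 21.9246
D_5 = 23.8299
D_6 = 25.9007
D_7 = 28.1514
TV_7 = 29.1565/(0.0929−0.0357) = 509.7281
P₀ = Σ Dₜ/(1+r)ᵗ + TV_7/(1+r)^7 = 371.6388

$371.64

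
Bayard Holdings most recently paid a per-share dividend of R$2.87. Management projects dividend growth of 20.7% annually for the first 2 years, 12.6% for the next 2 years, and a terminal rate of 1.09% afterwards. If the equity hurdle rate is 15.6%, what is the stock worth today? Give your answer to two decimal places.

Three-stage DDM. Project D₁…D_4; terminal Gordon value at t=4 with g = 0.0109; discount at r = 0.156.
D_1 = 3.4641
D_2 = 4.1812
D_3 = 4.7080
D_4 = 5.3012
TV_4 = 5.3590/(0.156−0.0109) = 36.9330
P₀ = Σ Dₜ/(1+r)ᵗ + TV_4/(1+r)^4 = 32.8231

R$32.82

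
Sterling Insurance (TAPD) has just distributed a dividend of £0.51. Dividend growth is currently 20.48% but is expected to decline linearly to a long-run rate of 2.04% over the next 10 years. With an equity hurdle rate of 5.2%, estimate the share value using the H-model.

H-model: P₀ = D₀[(1+g_L) + H(g_S−g_L)]/(r−g_L), with H = 10/2 = 5.
P₀ = 0.51 × [(1+0.0204) + 5×(0.2048−0.0204)] / (0.052−0.0204)
   = 0.51 × 1.9424 / 0.0316 = 31.3489

£31.35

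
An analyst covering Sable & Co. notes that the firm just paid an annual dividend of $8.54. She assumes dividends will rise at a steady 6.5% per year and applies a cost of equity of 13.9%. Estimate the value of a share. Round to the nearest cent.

Gordon growth model: P₀ = D₁/(r − g). D₁ = 8.54 × (1 + 0.065) = 9.0951.
P₀ = 9.0951 / (0.139 − 0.065) = 9.0951 / 0.074 = 122.9068

$122.91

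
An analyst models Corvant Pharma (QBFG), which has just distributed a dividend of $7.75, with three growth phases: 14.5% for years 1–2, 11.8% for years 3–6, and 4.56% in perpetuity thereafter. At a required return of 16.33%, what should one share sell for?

Three-stage DDM. Project D₁…D_6; terminal Gordon value at t=6 with g = 0.0456; discount at r = 0.1633.
D_1 = 8.8737
D_2 = 10.1604
D_3 = 11.3594
D_4 = 12.6998
D_5 = 14.1984
D_6 = 15.8738
TV_6 = 16.5976/(0.1633−0.0456) = 141.0162
P₀ = Σ Dₜ/(1+r)ᵗ + TV_6/(1+r)^6 = 99.2573

$99.26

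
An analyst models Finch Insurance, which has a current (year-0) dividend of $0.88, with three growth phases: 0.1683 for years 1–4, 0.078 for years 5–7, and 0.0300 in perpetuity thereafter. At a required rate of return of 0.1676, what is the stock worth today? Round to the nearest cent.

$10.98

Three-stage DDM. Project D₁…D_7; terminal Gordon value at t=7 with g = 0.03; discount at r = 0.1676.
D_1 = 1.0281
D_2 = 1.2011
D_3 = 1.4033
D_4 = 1.6395
D_5 = 1.7673
D_6 = 1.9052
D_7 = 2.0538
TV_7 = 2.1154/(0.1676−0.03) = 15.3736
P₀ = Σ Dₜ/(1+r)ᵗ + TV_7/(1+r)^7 = 10.9824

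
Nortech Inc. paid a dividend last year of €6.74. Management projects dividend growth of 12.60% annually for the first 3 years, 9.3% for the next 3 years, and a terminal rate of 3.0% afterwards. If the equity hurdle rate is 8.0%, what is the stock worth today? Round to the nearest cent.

Three-stage DDM. Project D₁…D_6; terminal Gordon value at t=6 with g = 0.03; discount at r = 0.08.
D_1 = 7.5892
D_2 = 8.5455
D_3 = 9.6222
D_4 = 10.5171
D_5 = 11.4952
D_6 = 12.5642
TV_6 = 12.9411/(0.08−0.03) = 258.8229
P₀ = Σ Dₜ/(1+r)ᵗ + TV_6/(1+r)^6 = 208.5656

€208.57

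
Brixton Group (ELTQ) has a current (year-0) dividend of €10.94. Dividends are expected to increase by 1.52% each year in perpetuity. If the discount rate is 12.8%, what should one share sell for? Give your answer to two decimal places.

Gordon growth model: P₀ = D₁/(r − g). D₁ = 10.94 × (1 + 0.0152) = 11.1063.
P₀ = 11.1063 / (0.128 − 0.0152) = 11.1063 / 0.1128 = 98.4600

€98.46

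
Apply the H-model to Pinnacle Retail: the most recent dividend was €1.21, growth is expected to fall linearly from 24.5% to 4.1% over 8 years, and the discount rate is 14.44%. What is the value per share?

€21.73

H-model: P₀ = D₀[(1+g_L) + H(g_S−g_L)]/(r−g_L), with H = 8/2 = 4.
P₀ = 1.21 × [(1+0.041) + 4×(0.245−0.041)] / (0.1444−0.041)
   = 1.21 × 1.8570 / 0.1034 = 21.7309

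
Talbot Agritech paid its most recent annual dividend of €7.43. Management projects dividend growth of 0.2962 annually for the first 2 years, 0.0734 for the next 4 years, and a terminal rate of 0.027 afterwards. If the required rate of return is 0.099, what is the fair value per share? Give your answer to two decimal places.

€192.25

Three-stage DDM. Project D₁…D_6; terminal Gordon value at t=6 with g = 0.027; discount at r = 0.099.
D_1 = 9.6308
D_2 = 12.4834
D_3 = 13.3997
D_4 = 14.3832
D_5 = 15.4389
D_6 = 16.5722
TV_6 = 17.0196/(0.099−0.027) = 236.3835
P₀ = Σ Dₜ/(1+r)ᵗ + TV_6/(1+r)^6 = 192.2517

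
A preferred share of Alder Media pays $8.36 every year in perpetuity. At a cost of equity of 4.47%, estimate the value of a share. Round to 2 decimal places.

$187.02

Zero-growth DDM (perpetuity): P₀ = D/r = 8.36 / 0.0447 = 187.0246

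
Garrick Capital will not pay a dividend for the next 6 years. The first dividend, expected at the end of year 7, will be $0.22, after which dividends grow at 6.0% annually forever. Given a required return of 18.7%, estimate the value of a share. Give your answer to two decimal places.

Deferred-dividend DDM. At t=6 the remaining stream is a growing perpetuity with first payment D_7 = 0.22.
V_6 = D_7/(r−g) = 0.22/(0.187−0.06) = 1.7323
P₀ = V_6/(1+r)^6 = 1.7323/(1+0.187)^6 = 0.6193

$0.62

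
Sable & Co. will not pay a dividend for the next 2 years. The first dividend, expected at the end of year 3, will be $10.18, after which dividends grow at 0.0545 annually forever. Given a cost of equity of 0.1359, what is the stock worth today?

$96.93

Deferred-dividend DDM. At t=2 the remaining stream is a growing perpetuity with first payment D_3 = 10.18.
V_2 = D_3/(r−g) = 10.18/(0.1359−0.0545) = 125.0614
P₀ = V_2/(1+r)^2 = 125.0614/(1+0.1359)^2 = 96.9266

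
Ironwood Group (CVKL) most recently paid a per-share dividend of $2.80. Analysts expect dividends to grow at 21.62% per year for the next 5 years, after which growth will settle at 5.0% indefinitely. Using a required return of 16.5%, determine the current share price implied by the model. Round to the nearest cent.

Two-stage DDM. Project D₁…D_5 at 0.2162, terminal growth 0.05, discount at r = 0.165.
D_1 = 3.4054
D_2 = 4.1416
D_3 = 5.0370
D_4 = 6.1260
D_5 = 7.4505
Terminal value at t=5: TV = D_6/(r−g) = 7.8230/(0.165−0.05) = 68.0259
P₀ = 3.4054/(1+0.165)^1 + 4.1416/(1+0.165)^2 + 5.0370/(1+0.165)^3 + 6.1260/(1+0.165)^4 + 7.4505/(1+0.165)^5 + 68.0259/(1+0.165)^5 = 47.6566

$47.66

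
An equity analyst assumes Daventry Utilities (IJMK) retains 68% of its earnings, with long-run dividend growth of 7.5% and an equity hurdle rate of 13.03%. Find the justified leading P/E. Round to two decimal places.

5.79

Payout ratio b = 1 − 0.68 = 0.32.
Justified leading P/E = b/(r−g) = 0.32/(0.1303−0.075) = 5.7866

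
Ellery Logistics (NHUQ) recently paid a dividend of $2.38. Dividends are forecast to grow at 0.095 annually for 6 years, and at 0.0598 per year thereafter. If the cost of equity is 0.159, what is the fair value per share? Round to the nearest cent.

$29.84

Two-stage DDM. Project D₁…D_6 at 0.095, terminal growth 0.0598, discount at r = 0.159.
D_1 = 2.6061
D_2 = 2.8537
D_3 = 3.1248
D_4 = 3.4216
D_5 = 3.7467
D_6 = 4.1026
Terminal value at t=6: TV = D_7/(r−g) = 4.3480/(0.159−0.0598) = 43.8302
P₀ = 2.6061/(1+0.159)^1 + 2.8537/(1+0.159)^2 + 3.1248/(1+0.159)^3 + 3.4216/(1+0.159)^4 + 3.7467/(1+0.159)^5 + 4.1026/(1+0.159)^6 + 43.8302/(1+0.159)^6 = 29.8437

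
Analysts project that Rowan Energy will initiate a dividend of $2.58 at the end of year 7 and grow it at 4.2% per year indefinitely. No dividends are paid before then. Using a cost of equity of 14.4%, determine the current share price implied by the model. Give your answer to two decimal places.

Deferred-dividend DDM. At t=6 the remaining stream is a growing perpetuity with first payment D_7 = 2.58.
V_6 = D_7/(r−g) = 2.58/(0.144−0.042) = 25.2941
P₀ = V_6/(1+r)^6 = 25.2941/(1+0.144)^6 = 11.2840

$11.28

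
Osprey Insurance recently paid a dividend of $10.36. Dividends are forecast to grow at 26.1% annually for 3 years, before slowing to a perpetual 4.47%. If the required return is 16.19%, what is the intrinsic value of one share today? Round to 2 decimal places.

$154.74

Two-stage DDM. Project D₁…D_3 at 0.261, terminal growth 0.0447, discount at r = 0.1619.
D_1 = 13.0640
D_2 = 16.4737
D_3 = 20.7733
Terminal value at t=3: TV = D_4/(r−g) = 21.7018/(0.1619−0.0447) = 185.1693
P₀ = 13.0640/(1+0.1619)^1 + 16.4737/(1+0.1619)^2 + 20.7733/(1+0.1619)^3 + 185.1693/(1+0.1619)^3 = 154.7387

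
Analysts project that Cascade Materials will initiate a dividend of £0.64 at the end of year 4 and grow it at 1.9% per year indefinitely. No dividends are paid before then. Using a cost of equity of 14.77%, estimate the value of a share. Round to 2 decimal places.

Deferred-dividend DDM. At t=3 the remaining stream is a growing perpetuity with first payment D_4 = 0.64.
V_3 = D_4/(r−g) = 0.64/(0.1477−0.019) = 4.9728
P₀ = V_3/(1+r)^3 = 4.9728/(1+0.1477)^3 = 3.2894

£3.29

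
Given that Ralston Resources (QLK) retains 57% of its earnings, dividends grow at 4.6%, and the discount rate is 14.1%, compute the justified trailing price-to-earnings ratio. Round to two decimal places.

Payout ratio b = 1 − 0.57 = 0.43.
Justified trailing P/E = b(1+g)/(r−g) = 0.43×(1+0.046)/(0.141−0.046) = 4.7345

4.73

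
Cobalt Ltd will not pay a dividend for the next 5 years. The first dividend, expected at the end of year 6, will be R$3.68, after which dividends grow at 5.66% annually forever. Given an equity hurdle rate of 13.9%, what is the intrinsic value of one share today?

R$23.30

Deferred-dividend DDM. At t=5 the remaining stream is a growing perpetuity with first payment D_6 = 3.68.
V_5 = D_6/(r−g) = 3.68/(0.139−0.0566) = 44.6602
P₀ = V_5/(1+r)^5 = 44.6602/(1+0.139)^5 = 23.2971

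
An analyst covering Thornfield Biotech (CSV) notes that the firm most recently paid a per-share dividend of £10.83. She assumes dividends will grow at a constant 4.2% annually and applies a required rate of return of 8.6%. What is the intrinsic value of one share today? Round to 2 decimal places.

£256.47

Gordon growth model: P₀ = D₁/(r − g). D₁ = 10.83 × (1 + 0.042) = 11.2849.
P₀ = 11.2849 / (0.086 − 0.042) = 11.2849 / 0.044 = 256.4741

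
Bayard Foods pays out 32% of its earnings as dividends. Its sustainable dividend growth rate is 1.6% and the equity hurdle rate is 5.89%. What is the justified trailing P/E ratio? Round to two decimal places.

Justified trailing P/E = b(1+g)/(r−g) = 0.32×(1+0.016)/(0.0589−0.016) = 7.5786

7.58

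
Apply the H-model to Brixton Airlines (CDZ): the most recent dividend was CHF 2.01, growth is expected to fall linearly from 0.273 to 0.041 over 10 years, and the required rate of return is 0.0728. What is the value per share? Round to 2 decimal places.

H-model: P₀ = D₀[(1+g_L) + H(g_S−g_L)]/(r−g_L), with H = 10/2 = 5.
P₀ = 2.01 × [(1+0.041) + 5×(0.273−0.041)] / (0.0728−0.041)
   = 2.01 × 2.2010 / 0.0318 = 139.1198

CHF 139.12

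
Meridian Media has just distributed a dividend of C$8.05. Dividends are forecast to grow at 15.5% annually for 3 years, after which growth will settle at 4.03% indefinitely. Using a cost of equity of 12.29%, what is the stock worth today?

C$135.89

Two-stage DDM. Project D₁…D_3 at 0.155, terminal growth 0.0403, discount at r = 0.1229.
D_1 = 9.2978
D_2 = 10.7389
D_3 = 12.4034
Terminal value at t=3: TV = D_4/(r−g) = 12.9033/(0.1229−0.0403) = 156.2142
P₀ = 9.2978/(1+0.1229)^1 + 10.7389/(1+0.1229)^2 + 12.4034/(1+0.1229)^3 + 156.2142/(1+0.1229)^3 = 135.8881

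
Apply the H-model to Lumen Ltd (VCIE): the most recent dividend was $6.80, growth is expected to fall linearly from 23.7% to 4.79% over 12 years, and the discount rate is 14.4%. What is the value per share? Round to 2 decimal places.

H-model: P₀ = D₀[(1+g_L) + H(g_S−g_L)]/(r−g_L), with H = 12/2 = 6.
P₀ = 6.80 × [(1+0.0479) + 6×(0.237−0.0479)] / (0.144−0.0479)
   = 6.80 × 2.1825 / 0.0961 = 154.4329

$154.43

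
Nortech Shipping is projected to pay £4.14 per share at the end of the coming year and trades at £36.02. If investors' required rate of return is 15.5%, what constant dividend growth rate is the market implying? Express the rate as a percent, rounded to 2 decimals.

4.01%

From P₀ = D₁/(r − g), the implied growth is g = r − D₁/P₀.
g = 0.155 − 4.14/36.02 = 0.155 − 0.11494 = 0.04006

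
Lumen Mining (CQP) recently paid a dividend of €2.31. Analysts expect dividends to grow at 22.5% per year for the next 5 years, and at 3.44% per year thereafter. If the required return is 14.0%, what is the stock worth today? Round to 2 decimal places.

Two-stage DDM. Project D₁…D_5 at 0.225, terminal growth 0.0344, discount at r = 0.14.
D_1 = 2.8298
D_2 = 3.4664
D_3 = 4.2464
D_4 = 5.2018
D_5 = 6.3722
Terminal value at t=5: TV = D_6/(r−g) = 6.5914/(0.14−0.0344) = 62.4190
P₀ = 2.8298/(1+0.14)^1 + 3.4664/(1+0.14)^2 + 4.2464/(1+0.14)^3 + 5.2018/(1+0.14)^4 + 6.3722/(1+0.14)^5 + 62.4190/(1+0.14)^5 = 46.8237

€46.82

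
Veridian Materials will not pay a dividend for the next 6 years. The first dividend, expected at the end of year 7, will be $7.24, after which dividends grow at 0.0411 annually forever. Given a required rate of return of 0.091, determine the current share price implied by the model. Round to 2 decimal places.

Deferred-dividend DDM. At t=6 the remaining stream is a growing perpetuity with first payment D_7 = 7.24.
V_6 = D_7/(r−g) = 7.24/(0.091−0.0411) = 145.0902
P₀ = V_6/(1+r)^6 = 145.0902/(1+0.091)^6 = 86.0378

$86.04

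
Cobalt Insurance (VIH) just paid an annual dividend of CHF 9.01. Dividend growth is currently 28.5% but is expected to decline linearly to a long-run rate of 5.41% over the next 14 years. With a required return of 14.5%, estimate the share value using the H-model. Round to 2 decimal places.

CHF 264.69

H-model: P₀ = D₀[(1+g_L) + H(g_S−g_L)]/(r−g_L), with H = 14/2 = 7.
P₀ = 9.01 × [(1+0.0541) + 7×(0.285−0.0541)] / (0.145−0.0541)
   = 9.01 × 2.6704 / 0.0909 = 264.6898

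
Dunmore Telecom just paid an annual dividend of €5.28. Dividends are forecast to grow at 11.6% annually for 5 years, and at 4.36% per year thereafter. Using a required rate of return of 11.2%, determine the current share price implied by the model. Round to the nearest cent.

Two-stage DDM. Project D₁…D_5 at 0.116, terminal growth 0.0436, discount at r = 0.112.
D_1 = 5.8925
D_2 = 6.5760
D_3 = 7.3388
D_4 = 8.1901
D_5 = 9.1402
Terminal value at t=5: TV = D_6/(r−g) = 9.5387/(0.112−0.0436) = 139.4546
P₀ = 5.8925/(1+0.112)^1 + 6.5760/(1+0.112)^2 + 7.3388/(1+0.112)^3 + 8.1901/(1+0.112)^4 + 9.1402/(1+0.112)^5 + 139.4546/(1+0.112)^5 = 108.7042

€108.70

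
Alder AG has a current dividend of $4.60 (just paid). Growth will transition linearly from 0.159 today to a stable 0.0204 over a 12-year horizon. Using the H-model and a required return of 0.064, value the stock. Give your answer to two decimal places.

H-model: P₀ = D₀[(1+g_L) + H(g_S−g_L)]/(r−g_L), with H = 12/2 = 6.
P₀ = 4.60 × [(1+0.0204) + 6×(0.159−0.0204)] / (0.064−0.0204)
   = 4.60 × 1.8520 / 0.0436 = 195.3945

$195.39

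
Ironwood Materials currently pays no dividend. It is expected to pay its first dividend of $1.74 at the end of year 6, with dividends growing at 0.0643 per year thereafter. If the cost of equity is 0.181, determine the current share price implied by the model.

$6.49

Deferred-dividend DDM. At t=5 the remaining stream is a growing perpetuity with first payment D_6 = 1.74.
V_5 = D_6/(r−g) = 1.74/(0.181−0.0643) = 14.9100
P₀ = V_5/(1+r)^5 = 14.9100/(1+0.181)^5 = 6.4898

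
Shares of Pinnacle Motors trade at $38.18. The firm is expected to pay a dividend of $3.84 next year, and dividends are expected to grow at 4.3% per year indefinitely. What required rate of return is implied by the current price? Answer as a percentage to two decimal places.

Rearranging the constant-growth DDM: r = D₁/P₀ + g.
r = 3.8400 / 38.18 + 0.043 = 0.10058 + 0.043 = 0.14358

14.36%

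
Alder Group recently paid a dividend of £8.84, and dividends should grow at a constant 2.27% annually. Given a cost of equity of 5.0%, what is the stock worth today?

£331.16

Gordon growth model: P₀ = D₁/(r − g). D₁ = 8.84 × (1 + 0.0227) = 9.0407.
P₀ = 9.0407 / (0.05 − 0.0227) = 9.0407 / 0.0273 = 331.1600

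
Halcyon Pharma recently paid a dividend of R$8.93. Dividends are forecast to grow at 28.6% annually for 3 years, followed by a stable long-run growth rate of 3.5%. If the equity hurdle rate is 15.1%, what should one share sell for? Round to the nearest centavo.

Two-stage DDM. Project D₁…D_3 at 0.286, terminal growth 0.035, discount at r = 0.151.
D_1 = 11.4840
D_2 = 14.7684
D_3 = 18.9922
Terminal value at t=3: TV = D_4/(r−g) = 19.6569/(0.151−0.035) = 169.4559
P₀ = 11.4840/(1+0.151)^1 + 14.7684/(1+0.151)^2 + 18.9922/(1+0.151)^3 + 169.4559/(1+0.151)^3 = 144.7100

R$144.71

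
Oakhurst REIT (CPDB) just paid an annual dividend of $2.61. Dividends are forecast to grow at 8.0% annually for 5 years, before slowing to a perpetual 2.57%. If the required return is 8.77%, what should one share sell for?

$54.45

Two-stage DDM. Project D₁…D_5 at 0.08, terminal growth 0.0257, discount at r = 0.0877.
D_1 = 2.8188
D_2 = 3.0443
D_3 = 3.2878
D_4 = 3.5509
D_5 = 3.8349
Terminal value at t=5: TV = D_6/(r−g) = 3.9335/(0.0877−0.0257) = 63.4436
P₀ = 2.8188/(1+0.0877)^1 + 3.0443/(1+0.0877)^2 + 3.2878/(1+0.0877)^3 + 3.5509/(1+0.0877)^4 + 3.8349/(1+0.0877)^5 + 63.4436/(1+0.0877)^5 = 54.4473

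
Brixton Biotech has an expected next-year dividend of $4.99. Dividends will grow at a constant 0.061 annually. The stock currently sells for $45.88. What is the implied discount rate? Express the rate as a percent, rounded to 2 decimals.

Rearranging the constant-growth DDM: r = D₁/P₀ + g.
r = 4.9900 / 45.88 + 0.061 = 0.10876 + 0.061 = 0.16976

16.98%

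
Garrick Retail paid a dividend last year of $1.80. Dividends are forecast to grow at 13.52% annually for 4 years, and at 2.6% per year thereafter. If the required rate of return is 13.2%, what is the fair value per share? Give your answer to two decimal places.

$24.87

Two-stage DDM. Project D₁…D_4 at 0.1352, terminal growth 0.026, discount at r = 0.132.
D_1 = 2.0434
D_2 = 2.3196
D_3 = 2.6332
D_4 = 2.9892
Terminal value at t=4: TV = D_5/(r−g) = 3.0670/(0.132−0.026) = 28.9337
P₀ = 2.0434/(1+0.132)^1 + 2.3196/(1+0.132)^2 + 2.6332/(1+0.132)^3 + 2.9892/(1+0.132)^4 + 28.9337/(1+0.132)^4 = 24.8715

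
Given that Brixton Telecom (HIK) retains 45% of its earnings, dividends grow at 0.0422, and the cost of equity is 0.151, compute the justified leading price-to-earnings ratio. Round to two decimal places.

5.06

Payout ratio b = 1 − 0.45 = 0.55.
Justified leading P/E = b/(r−g) = 0.55/(0.151−0.0422) = 5.0551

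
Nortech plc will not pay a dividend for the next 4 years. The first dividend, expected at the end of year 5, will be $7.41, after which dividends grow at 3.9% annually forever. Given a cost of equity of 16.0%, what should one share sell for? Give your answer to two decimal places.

Deferred-dividend DDM. At t=4 the remaining stream is a growing perpetuity with first payment D_5 = 7.41.
V_4 = D_5/(r−g) = 7.41/(0.16−0.039) = 61.2397
P₀ = V_4/(1+r)^4 = 61.2397/(1+0.16)^4 = 33.8221

$33.82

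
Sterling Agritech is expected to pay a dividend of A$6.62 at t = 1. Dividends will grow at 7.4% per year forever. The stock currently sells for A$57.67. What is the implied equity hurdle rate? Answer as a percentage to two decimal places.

18.88%

Rearranging the constant-growth DDM: r = D₁/P₀ + g.
r = 6.6200 / 57.67 + 0.074 = 0.11479 + 0.074 = 0.18879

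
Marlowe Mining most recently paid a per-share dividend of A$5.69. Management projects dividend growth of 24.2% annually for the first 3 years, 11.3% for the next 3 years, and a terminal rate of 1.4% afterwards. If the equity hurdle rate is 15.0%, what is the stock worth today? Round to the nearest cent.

A$88.55

Three-stage DDM. Project D₁…D_6; terminal Gordon value at t=6 with g = 0.014; discount at r = 0.15.
D_1 = 7.0670
D_2 = 8.7772
D_3 = 10.9013
D_4 = 12.1331
D_5 = 13.5042
D_6 = 15.0301
TV_6 = 15.2405/(0.15−0.014) = 112.0628
P₀ = Σ Dₜ/(1+r)ᵗ + TV_6/(1+r)^6 = 88.5467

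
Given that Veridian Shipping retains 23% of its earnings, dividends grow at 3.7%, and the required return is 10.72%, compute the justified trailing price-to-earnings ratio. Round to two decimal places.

Payout ratio b = 1 − 0.23 = 0.77.
Justified trailing P/E = b(1+g)/(r−g) = 0.77×(1+0.037)/(0.1072−0.037) = 11.3745

11.37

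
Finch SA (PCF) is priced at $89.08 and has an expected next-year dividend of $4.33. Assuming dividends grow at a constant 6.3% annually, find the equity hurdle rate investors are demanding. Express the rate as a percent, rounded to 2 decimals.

11.16%

Rearranging the constant-growth DDM: r = D₁/P₀ + g.
r = 4.3300 / 89.08 + 0.063 = 0.04861 + 0.063 = 0.11161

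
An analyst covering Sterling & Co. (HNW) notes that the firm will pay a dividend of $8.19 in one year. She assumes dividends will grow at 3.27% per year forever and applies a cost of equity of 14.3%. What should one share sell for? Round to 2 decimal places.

Gordon growth model: P₀ = D₁/(r − g), with D₁ = 8.19 given directly.
P₀ = 8.1900 / (0.143 − 0.0327) = 8.1900 / 0.1103 = 74.2520

$74.25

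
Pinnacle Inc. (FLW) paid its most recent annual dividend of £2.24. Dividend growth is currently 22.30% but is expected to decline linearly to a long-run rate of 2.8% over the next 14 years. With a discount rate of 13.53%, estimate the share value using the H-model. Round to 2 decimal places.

£49.96

H-model: P₀ = D₀[(1+g_L) + H(g_S−g_L)]/(r−g_L), with H = 14/2 = 7.
P₀ = 2.24 × [(1+0.028) + 7×(0.223−0.028)] / (0.1353−0.028)
   = 2.24 × 2.3930 / 0.1073 = 49.9564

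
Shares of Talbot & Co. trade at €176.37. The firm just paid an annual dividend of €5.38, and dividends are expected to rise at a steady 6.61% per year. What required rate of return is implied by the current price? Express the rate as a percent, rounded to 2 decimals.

9.86%

Rearranging the constant-growth DDM: r = D₁/P₀ + g.
D₁ = 5.38 × (1 + 0.0661) = 5.7356.
r = 5.7356 / 176.37 + 0.0661 = 0.03252 + 0.0661 = 0.09862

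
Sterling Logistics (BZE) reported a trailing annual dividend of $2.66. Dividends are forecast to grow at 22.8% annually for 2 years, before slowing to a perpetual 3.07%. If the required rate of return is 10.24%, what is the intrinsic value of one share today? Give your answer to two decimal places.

$53.71

Two-stage DDM. Project D₁…D_2 at 0.228, terminal growth 0.0307, discount at r = 0.1024.
D_1 = 3.2665
D_2 = 4.0112
Terminal value at t=2: TV = D_3/(r−g) = 4.1344/(0.1024−0.0307) = 57.6622
P₀ = 3.2665/(1+0.1024)^1 + 4.0112/(1+0.1024)^2 + 57.6622/(1+0.1024)^2 = 53.7112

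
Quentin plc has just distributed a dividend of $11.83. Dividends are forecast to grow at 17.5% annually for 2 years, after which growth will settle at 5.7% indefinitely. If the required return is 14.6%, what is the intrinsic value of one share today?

$172.26

Two-stage DDM. Project D₁…D_2 at 0.175, terminal growth 0.057, discount at r = 0.146.
D_1 = 13.9002
D_2 = 16.3328
Terminal value at t=2: TV = D_3/(r−g) = 17.2638/(0.146−0.057) = 193.9749
P₀ = 13.9002/(1+0.146)^1 + 16.3328/(1+0.146)^2 + 193.9749/(1+0.146)^2 = 172.2642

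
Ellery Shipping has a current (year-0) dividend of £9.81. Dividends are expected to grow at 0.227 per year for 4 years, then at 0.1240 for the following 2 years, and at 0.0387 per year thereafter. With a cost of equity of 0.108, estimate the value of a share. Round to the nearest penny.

Three-stage DDM. Project D₁…D_6; terminal Gordon value at t=6 with g = 0.0387; discount at r = 0.108.
D_1 = 12.0369
D_2 = 14.7692
D_3 = 18.1219
D_4 = 22.2355
D_5 = 24.9927
D_6 = 28.0918
TV_6 = 29.1790/(0.108−0.0387) = 421.0530
P₀ = Σ Dₜ/(1+r)ᵗ + TV_6/(1+r)^6 = 308.6796

£308.68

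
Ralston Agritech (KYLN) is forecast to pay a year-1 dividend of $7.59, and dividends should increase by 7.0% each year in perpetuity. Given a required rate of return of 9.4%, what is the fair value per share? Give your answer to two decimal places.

Gordon growth model: P₀ = D₁/(r − g), with D₁ = 7.59 given directly.
P₀ = 7.5900 / (0.094 − 0.07) = 7.5900 / 0.024 = 316.2500

$316.25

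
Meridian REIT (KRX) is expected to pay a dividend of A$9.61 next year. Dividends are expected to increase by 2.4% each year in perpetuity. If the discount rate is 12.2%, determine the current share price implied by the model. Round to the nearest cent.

A$98.06

Gordon growth model: P₀ = D₁/(r − g), with D₁ = 9.61 given directly.
P₀ = 9.6100 / (0.122 − 0.024) = 9.6100 / 0.098 = 98.0612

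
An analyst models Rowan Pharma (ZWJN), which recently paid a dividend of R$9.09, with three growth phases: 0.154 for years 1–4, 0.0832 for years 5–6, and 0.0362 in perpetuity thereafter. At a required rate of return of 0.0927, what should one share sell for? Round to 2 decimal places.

R$267.87

Three-stage DDM. Project D₁…D_6; terminal Gordon value at t=6 with g = 0.0362; discount at r = 0.0927.
D_1 = 10.4899
D_2 = 12.1053
D_3 = 13.9695
D_4 = 16.1208
D_5 = 17.4621
D_6 = 18.9149
TV_6 = 19.5996/(0.0927−0.0362) = 346.8962
P₀ = Σ Dₜ/(1+r)ᵗ + TV_6/(1+r)^6 = 267.8706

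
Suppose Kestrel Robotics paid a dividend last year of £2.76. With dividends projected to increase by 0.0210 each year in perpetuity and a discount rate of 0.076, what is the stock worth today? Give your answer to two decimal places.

£51.24

Gordon growth model: P₀ = D₁/(r − g). D₁ = 2.76 × (1 + 0.021) = 2.8180.
P₀ = 2.8180 / (0.076 − 0.021) = 2.8180 / 0.055 = 51.2356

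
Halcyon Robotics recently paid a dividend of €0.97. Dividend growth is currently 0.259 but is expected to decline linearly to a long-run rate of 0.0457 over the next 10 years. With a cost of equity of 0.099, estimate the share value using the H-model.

€38.44

H-model: P₀ = D₀[(1+g_L) + H(g_S−g_L)]/(r−g_L), with H = 10/2 = 5.
P₀ = 0.97 × [(1+0.0457) + 5×(0.259−0.0457)] / (0.099−0.0457)
   = 0.97 × 2.1122 / 0.0533 = 38.4397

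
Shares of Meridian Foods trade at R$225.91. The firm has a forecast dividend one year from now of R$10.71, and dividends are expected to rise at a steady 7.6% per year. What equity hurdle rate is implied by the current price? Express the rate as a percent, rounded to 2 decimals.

12.34%

Rearranging the constant-growth DDM: r = D₁/P₀ + g.
r = 10.7100 / 225.91 + 0.076 = 0.04741 + 0.076 = 0.12341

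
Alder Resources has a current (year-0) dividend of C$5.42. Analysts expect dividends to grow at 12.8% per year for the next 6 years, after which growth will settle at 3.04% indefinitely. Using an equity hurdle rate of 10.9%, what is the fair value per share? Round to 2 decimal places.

Two-stage DDM. Project D₁…D_6 at 0.128, terminal growth 0.0304, discount at r = 0.109.
D_1 = 6.1138
D_2 = 6.8963
D_3 = 7.7791
D_4 = 8.7748
D_5 = 9.8979
D_6 = 11.1649
Terminal value at t=6: TV = D_7/(r−g) = 11.5043/(0.109−0.0304) = 146.3650
P₀ = 6.1138/(1+0.109)^1 + 6.8963/(1+0.109)^2 + 7.7791/(1+0.109)^3 + 8.7748/(1+0.109)^4 + 9.8979/(1+0.109)^5 + 11.1649/(1+0.109)^6 + 146.3650/(1+0.109)^6 = 113.2037

C$113.20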